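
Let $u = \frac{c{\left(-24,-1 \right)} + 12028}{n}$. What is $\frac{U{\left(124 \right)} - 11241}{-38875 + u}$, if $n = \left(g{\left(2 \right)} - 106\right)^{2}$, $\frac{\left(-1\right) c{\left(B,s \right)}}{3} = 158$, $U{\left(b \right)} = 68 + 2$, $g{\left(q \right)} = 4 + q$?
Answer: $\frac{55855000}{194369223} \approx 0.28737$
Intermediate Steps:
$U{\left(b \right)} = 70$
$c{\left(B,s \right)} = -474$ ($c{\left(B,s \right)} = \left(-3\right) 158 = -474$)
$n = 10000$ ($n = \left(\left(4 + 2\right) - 106\right)^{2} = \left(6 - 106\right)^{2} = \left(-100\right)^{2} = 10000$)
$u = \frac{5777}{5000}$ ($u = \frac{-474 + 12028}{10000} = 11554 \cdot \frac{1}{10000} = \frac{5777}{5000} \approx 1.1554$)
$\frac{U{\left(124 \right)} - 11241}{-38875 + u} = \frac{70 - 11241}{-38875 + \frac{5777}{5000}} = - \frac{11171}{- \frac{194369223}{5000}} = \left(-11171\right) \left(- \frac{5000}{194369223}\right) = \frac{55855000}{194369223}$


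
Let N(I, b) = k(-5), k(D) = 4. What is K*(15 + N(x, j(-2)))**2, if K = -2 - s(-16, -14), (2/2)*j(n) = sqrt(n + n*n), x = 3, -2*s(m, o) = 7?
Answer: 1083/2 ≈ 541.50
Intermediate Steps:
s(m, o) = -7/2 (s(m, o) = -1/2*7 = -7/2)
j(n) = sqrt(n + n**2) (j(n) = sqrt(n + n*n) = sqrt(n + n**2))
N(I, b) = 4
K = 3/2 (K = -2 - 1*(-7/2) = -2 + 7/2 = 3/2 ≈ 1.5000)
K*(15 + N(x, j(-2)))**2 = 3*(15 + 4)**2/2 = (3/2)*19**2 = (3/2)*361 = 1083/2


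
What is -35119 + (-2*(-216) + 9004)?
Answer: -25683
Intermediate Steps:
-35119 + (-2*(-216) + 9004) = -35119 + (432 + 9004) = -35119 + 9436 = -25683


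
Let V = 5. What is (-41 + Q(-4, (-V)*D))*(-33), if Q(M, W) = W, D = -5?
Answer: 528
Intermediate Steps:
(-41 + Q(-4, (-V)*D))*(-33) = (-41 - 1*5*(-5))*(-33) = (-41 - 5*(-5))*(-33) = (-41 + 25)*(-33) = -16*(-33) = 528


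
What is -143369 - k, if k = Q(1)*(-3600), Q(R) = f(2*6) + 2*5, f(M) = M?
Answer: -64169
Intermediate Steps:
Q(R) = 22 (Q(R) = 2*6 + 2*5 = 12 + 10 = 22)
k = -79200 (k = 22*(-3600) = -79200)
-143369 - k = -143369 - 1*(-79200) = -143369 + 79200 = -64169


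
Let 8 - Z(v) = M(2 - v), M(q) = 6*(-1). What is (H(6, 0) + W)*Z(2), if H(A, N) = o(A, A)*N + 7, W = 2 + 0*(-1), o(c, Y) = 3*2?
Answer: 126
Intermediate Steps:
M(q) = -6
o(c, Y) = 6
W = 2 (W = 2 + 0 = 2)
Z(v) = 14 (Z(v) = 8 - 1*(-6) = 8 + 6 = 14)
H(A, N) = 7 + 6*N (H(A, N) = 6*N + 7 = 7 + 6*N)
(H(6, 0) + W)*Z(2) = ((7 + 6*0) + 2)*14 = ((7 + 0) + 2)*14 = (7 + 2)*14 = 9*14 = 126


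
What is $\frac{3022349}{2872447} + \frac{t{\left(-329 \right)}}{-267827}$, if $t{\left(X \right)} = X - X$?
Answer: $\frac{3022349}{2872447} \approx 1.0522$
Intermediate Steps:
$t{\left(X \right)} = 0$
$\frac{3022349}{2872447} + \frac{t{\left(-329 \right)}}{-267827} = \frac{3022349}{2872447} + \frac{0}{-267827} = 3022349 \cdot \frac{1}{2872447} + 0 \left(- \frac{1}{267827}\right) = \frac{3022349}{2872447} + 0 = \frac{3022349}{2872447}$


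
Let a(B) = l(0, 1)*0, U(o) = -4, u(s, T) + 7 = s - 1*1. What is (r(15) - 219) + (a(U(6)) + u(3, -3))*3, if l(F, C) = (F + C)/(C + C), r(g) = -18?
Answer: -252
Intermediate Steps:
u(s, T) = -8 + s (u(s, T) = -7 + (s - 1*1) = -7 + (s - 1) = -7 + (-1 + s) = -8 + s)
l(F, C) = (C + F)/(2*C) (l(F, C) = (C + F)/((2*C)) = (C + F)*(1/(2*C)) = (C + F)/(2*C))
a(B) = 0 (a(B) = ((1/2)*(1 + 0)/1)*0 = ((1/2)*1*1)*0 = (1/2)*0 = 0)
(r(15) - 219) + (a(U(6)) + u(3, -3))*3 = (-18 - 219) + (0 + (-8 + 3))*3 = -237 + (0 - 5)*3 = -237 - 5*3 = -237 - 15 = -252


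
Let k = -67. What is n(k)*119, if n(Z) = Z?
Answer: -7973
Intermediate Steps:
n(k)*119 = -67*119 = -7973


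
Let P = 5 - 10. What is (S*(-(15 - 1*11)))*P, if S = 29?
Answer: 580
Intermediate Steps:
P = -5
(S*(-(15 - 1*11)))*P = (29*(-(15 - 1*11)))*(-5) = (29*(-(15 - 11)))*(-5) = (29*(-1*4))*(-5) = (29*(-4))*(-5) = -116*(-5) = 580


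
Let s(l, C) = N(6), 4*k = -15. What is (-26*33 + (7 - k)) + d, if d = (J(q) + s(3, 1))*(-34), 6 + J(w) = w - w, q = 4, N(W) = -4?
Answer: -2029/4 ≈ -507.25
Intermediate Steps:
k = -15/4 (k = (1/4)*(-15) = -15/4 ≈ -3.7500)
s(l, C) = -4
J(w) = -6 (J(w) = -6 + (w - w) = -6 + 0 = -6)
d = 340 (d = (-6 - 4)*(-34) = -10*(-34) = 340)
(-26*33 + (7 - k)) + d = (-26*33 + (7 - 1*(-15/4))) + 340 = (-858 + (7 + 15/4)) + 340 = (-858 + 43/4) + 340 = -3389/4 + 340 = -2029/4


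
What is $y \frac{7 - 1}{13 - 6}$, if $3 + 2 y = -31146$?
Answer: $- \frac{93447}{7} \approx -13350.0$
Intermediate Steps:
$y = - \frac{31149}{2}$ ($y = - \frac{3}{2} + \frac{1}{2} \left(-31146\right) = - \frac{3}{2} - 15573 = - \frac{31149}{2} \approx -15575.0$)
$y \frac{7 - 1}{13 - 6} = - \frac{31149 \frac{7 - 1}{13 - 6}}{2} = - \frac{31149 \cdot \frac{6}{7}}{2} = - \frac{31149 \cdot 6 \cdot \frac{1}{7}}{2} = \left(- \frac{31149}{2}\right) \frac{6}{7} = - \frac{93447}{7}$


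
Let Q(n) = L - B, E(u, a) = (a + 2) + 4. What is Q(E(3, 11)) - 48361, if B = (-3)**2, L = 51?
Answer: -48319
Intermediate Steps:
B = 9
E(u, a) = 6 + a (E(u, a) = (2 + a) + 4 = 6 + a)
Q(n) = 42 (Q(n) = 51 - 1*9 = 51 - 9 = 42)
Q(E(3, 11)) - 48361 = 42 - 48361 = -48319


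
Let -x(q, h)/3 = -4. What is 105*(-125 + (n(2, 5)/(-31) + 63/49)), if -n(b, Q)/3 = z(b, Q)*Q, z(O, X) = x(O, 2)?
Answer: -383790/31 ≈ -12380.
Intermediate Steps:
x(q, h) = 12 (x(q, h) = -3*(-4) = 12)
z(O, X) = 12
n(b, Q) = -36*Q
105*(-125 + (n(2, 5)/(-31) + 63/49)) = 105*(-125 + (-36*5/(-31) + 63/49)) = 105*(-125 + (-180*(-1/31) + 63*(1/49))) = 105*(-125 + (180/31 + 9/7)) = 105*(-125 + 1539/217) = 105*(-25586/217) = -383790/31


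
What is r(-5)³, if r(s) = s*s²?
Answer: -1953125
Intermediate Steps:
r(s) = s³
r(-5)³ = ((-5)³)³ = (-125)³ = -1953125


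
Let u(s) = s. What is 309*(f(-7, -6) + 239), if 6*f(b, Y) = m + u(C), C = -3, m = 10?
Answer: 148423/2 ≈ 74212.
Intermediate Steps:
f(b, Y) = 7/6 (f(b, Y) = (10 - 3)/6 = (⅙)*7 = 7/6)
309*(f(-7, -6) + 239) = 309*(7/6 + 239) = 309*(1441/6) = 148423/2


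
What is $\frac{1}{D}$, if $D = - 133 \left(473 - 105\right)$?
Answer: $- \frac{1}{48944} \approx -2.0432 \cdot 10^{-5}$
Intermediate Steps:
$D = -48944$ ($D = - 133 \left(473 - 105\right) = \left(-133\right) 368 = -48944$)
$\frac{1}{D} = \frac{1}{-48944} = - \frac{1}{48944}$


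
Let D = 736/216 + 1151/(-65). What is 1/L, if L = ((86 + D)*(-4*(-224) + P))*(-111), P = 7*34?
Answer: -65/586633446 ≈ -1.1080e-7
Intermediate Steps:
D = -25097/1755 (D = 736*(1/216) + 1151*(-1/65) = 92/27 - 1151/65 = -25097/1755 ≈ -14.300)
P = 238
L = -586633446/65 (L = ((86 - 25097/1755)*(-4*(-224) + 238))*(-111) = (125833*(896 + 238)/1755)*(-111) = ((125833/1755)*1134)*(-111) = (5284986/65)*(-111) = -586633446/65 ≈ -9.0251e+6)
1/L = 1/(-586633446/65) = -65/586633446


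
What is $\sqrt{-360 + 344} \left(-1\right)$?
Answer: $- 4 i \approx - 4.0 i$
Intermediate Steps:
$\sqrt{-360 + 344} \left(-1\right) = \sqrt{-16} \left(-1\right) = 4 i \left(-1\right) = - 4 i$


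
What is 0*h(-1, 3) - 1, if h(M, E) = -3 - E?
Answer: -1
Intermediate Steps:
0*h(-1, 3) - 1 = 0*(-3 - 1*3) - 1 = 0*(-3 - 3) - 1 = 0*(-6) - 1 = 0 - 1 = -1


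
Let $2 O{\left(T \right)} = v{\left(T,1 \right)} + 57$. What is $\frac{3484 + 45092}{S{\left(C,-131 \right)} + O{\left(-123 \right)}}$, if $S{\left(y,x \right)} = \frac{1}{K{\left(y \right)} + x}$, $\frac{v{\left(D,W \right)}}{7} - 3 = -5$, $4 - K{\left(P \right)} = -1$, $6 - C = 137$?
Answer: $\frac{1530144}{677} \approx 2260.2$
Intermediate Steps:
$C = -131$ ($C = 6 - 137 = -131$)
$K{\left(P \right)} = 5$ ($K{\left(P \right)} = 4 - -1 = 4 + 1 = 5$)
$v{\left(D,W \right)} = -14$ ($v{\left(D,W \right)} = 21 + 7 \left(-5\right) = 21 - 35 = -14$)
$S{\left(y,x \right)} = \frac{1}{5 + x}$
$O{\left(T \right)} = \frac{43}{2}$ ($O{\left(T \right)} = \frac{-14 + 57}{2} = \frac{1}{2} \cdot 43 = \frac{43}{2}$)
$\frac{3484 + 45092}{S{\left(C,-131 \right)} + O{\left(-123 \right)}} = \frac{3484 + 45092}{\frac{1}{5 - 131} + \frac{43}{2}} = \frac{48576}{\frac{1}{-126} + \frac{43}{2}} = \frac{48576}{- \frac{1}{126} + \frac{43}{2}} = \frac{48576}{\frac{1354}{63}} = 48576 \cdot \frac{63}{1354} = \frac{1530144}{677}$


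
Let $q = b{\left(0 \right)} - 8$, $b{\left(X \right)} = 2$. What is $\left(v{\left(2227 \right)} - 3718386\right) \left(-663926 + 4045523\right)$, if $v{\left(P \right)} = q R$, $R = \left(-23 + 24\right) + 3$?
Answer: $-12574164100770$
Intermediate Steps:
$R = 4$ ($R = 1 + 3 = 4$)
$q = -6$ ($q = 2 - 8 = -6$)
$v{\left(P \right)} = -24$ ($v{\left(P \right)} = \left(-6\right) 4 = -24$)
$\left(v{\left(2227 \right)} - 3718386\right) \left(-663926 + 4045523\right) = \left(-24 - 3718386\right) \left(-663926 + 4045523\right) = \left(-3718410\right) 3381597 = -12574164100770$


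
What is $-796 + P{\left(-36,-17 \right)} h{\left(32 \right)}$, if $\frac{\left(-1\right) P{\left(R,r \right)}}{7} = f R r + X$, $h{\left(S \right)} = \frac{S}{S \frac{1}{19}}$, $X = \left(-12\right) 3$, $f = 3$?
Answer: $-240196$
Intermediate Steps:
$X = -36$
$h{\left(S \right)} = 19$ ($h{\left(S \right)} = \frac{S}{S \frac{1}{19}} = \frac{S}{\frac{1}{19} S} = S \frac{19}{S} = 19$)
$P{\left(R,r \right)} = 252 - 21 R r$ ($P{\left(R,r \right)} = - 7 \left(3 R r - 36\right) = - 7 \left(-36 + 3 R r\right) = 252 - 21 R r$)
$-796 + P{\left(-36,-17 \right)} h{\left(32 \right)} = -796 + \left(252 - \left(-756\right) \left(-17\right)\right) 19 = -796 + \left(252 - 12852\right) 19 = -796 - 239400 = -240196$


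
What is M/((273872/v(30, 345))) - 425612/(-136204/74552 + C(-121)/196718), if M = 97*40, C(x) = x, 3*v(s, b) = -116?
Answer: 10016480937094486016/43010954531427 ≈ 2.3288e+5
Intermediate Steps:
v(s, b) = -116/3 (v(s, b) = (1/3)*(-116) = -116/3)
M = 3880
M/((273872/v(30, 345))) - 425612/(-136204/74552 + C(-121)/196718) = 3880/((273872/(-116/3))) - 425612/(-136204/74552 - 121/196718) = 3880/((273872*(-3/116))) - 425612/(-136204*1/74552 - 121*1/196718) = 3880/(-205404/29) - 425612/(-34051/18638 - 121/196718) = 3880*(-29/205404) - 425612/(-1675174954/916607521) = -28130/51351 - 425612*(-916607521/1675174954) = -28130/51351 + 195059580113926/837587477 = 10016480937094486016/43010954531427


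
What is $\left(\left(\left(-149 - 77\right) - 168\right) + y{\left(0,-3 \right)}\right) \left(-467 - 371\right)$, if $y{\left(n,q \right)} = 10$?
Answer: $321792$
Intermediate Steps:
$\left(\left(\left(-149 - 77\right) - 168\right) + y{\left(0,-3 \right)}\right) \left(-467 - 371\right) = \left(\left(\left(-149 - 77\right) - 168\right) + 10\right) \left(-467 - 371\right) = \left(\left(-226 - 168\right) + 10\right) \left(-838\right) = \left(-394 + 10\right) \left(-838\right) = \left(-384\right) \left(-838\right) = 321792$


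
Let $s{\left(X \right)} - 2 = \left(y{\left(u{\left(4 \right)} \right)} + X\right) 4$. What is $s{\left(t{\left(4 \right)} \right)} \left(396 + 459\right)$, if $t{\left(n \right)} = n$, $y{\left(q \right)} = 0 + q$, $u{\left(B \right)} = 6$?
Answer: $35910$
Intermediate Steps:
$y{\left(q \right)} = q$
$s{\left(X \right)} = 26 + 4 X$ ($s{\left(X \right)} = 2 + \left(6 + X\right) 4 = 2 + \left(24 + 4 X\right) = 26 + 4 X$)
$s{\left(t{\left(4 \right)} \right)} \left(396 + 459\right) = \left(26 + 4 \cdot 4\right) \left(396 + 459\right) = \left(26 + 16\right) 855 = 42 \cdot 855 = 35910$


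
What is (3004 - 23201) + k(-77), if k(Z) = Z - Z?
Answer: -20197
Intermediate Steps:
k(Z) = 0
(3004 - 23201) + k(-77) = (3004 - 23201) + 0 = -20197 + 0 = -20197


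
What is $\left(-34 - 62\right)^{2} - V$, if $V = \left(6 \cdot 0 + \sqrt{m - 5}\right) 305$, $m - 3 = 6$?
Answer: $8606$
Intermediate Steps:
$m = 9$ ($m = 3 + 6 = 9$)
$V = 610$ ($V = \left(6 \cdot 0 + \sqrt{9 - 5}\right) 305 = \left(0 + \sqrt{4}\right) 305 = \left(0 + 2\right) 305 = 2 \cdot 305 = 610$)
$\left(-34 - 62\right)^{2} - V = \left(-34 - 62\right)^{2} - 610 = \left(-96\right)^{2} - 610 = 9216 - 610 = 8606$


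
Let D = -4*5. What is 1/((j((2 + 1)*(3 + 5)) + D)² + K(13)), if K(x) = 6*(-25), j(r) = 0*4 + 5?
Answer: 1/75 ≈ 0.013333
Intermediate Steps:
j(r) = 5 (j(r) = 0 + 5 = 5)
D = -20
K(x) = -150
1/((j((2 + 1)*(3 + 5)) + D)² + K(13)) = 1/((5 - 20)² - 150) = 1/((-15)² - 150) = 1/(225 - 150) = 1/75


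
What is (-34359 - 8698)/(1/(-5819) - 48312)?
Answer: 250548683/281127529 ≈ 0.89123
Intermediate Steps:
(-34359 - 8698)/(1/(-5819) - 48312) = -43057/(-1/5819 - 48312) = -43057/(-281127529/5819) = -43057*(-5819/281127529) = 250548683/281127529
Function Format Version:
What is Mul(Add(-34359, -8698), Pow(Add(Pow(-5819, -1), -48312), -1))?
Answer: Rational(250548683, 281127529) ≈ 0.89123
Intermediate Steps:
Mul(Add(-34359, -8698), Pow(Add(Pow(-5819, -1), -48312), -1)) = Mul(-43057, Pow(Add(Rational(-1, 5819), -48312), -1)) = Mul(-43057, Pow(Rational(-281127529, 5819), -1)) = Mul(-43057, Rational(-5819, 281127529)) = Rational(250548683, 281127529)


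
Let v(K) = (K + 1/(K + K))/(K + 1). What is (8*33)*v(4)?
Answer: 1089/5 ≈ 217.80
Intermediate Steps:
v(K) = (K + 1/(2*K))/(1 + K)
(8*33)*v(4) = (8*33)*((1/2 + 4**2)/(4*(1 + 4))) = 264*((1/4)*(1/2 + 16)/5) = 264*((1/4)*(1/5)*(33/2)) = 264*(33/40) = 1089/5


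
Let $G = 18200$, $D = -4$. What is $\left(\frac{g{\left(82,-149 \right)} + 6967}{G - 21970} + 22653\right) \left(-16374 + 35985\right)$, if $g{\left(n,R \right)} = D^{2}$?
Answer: $\frac{1674677952297}{3770} \approx 4.4421 \cdot 10^{8}$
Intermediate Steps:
$g{\left(n,R \right)} = 16$ ($g{\left(n,R \right)} = \left(-4\right)^{2} = 16$)
$\left(\frac{g{\left(82,-149 \right)} + 6967}{G - 21970} + 22653\right) \left(-16374 + 35985\right) = \left(\frac{16 + 6967}{18200 - 21970} + 22653\right) \left(-16374 + 35985\right) = \left(\frac{6983}{-3770} + 22653\right) 19611 = \left(6983 \left(- \frac{1}{3770}\right) + 22653\right) 19611 = \left(- \frac{6983}{3770} + 22653\right) 19611 = \frac{85394827}{3770} \cdot 19611 = \frac{1674677952297}{3770}$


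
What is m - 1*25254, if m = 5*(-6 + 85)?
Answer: -24859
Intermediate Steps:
m = 395 (m = 5*79 = 395)
m - 1*25254 = 395 - 1*25254 = 395 - 25254 = -24859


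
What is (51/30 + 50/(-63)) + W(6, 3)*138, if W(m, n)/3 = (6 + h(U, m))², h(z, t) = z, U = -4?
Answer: 1043851/630 ≈ 1656.9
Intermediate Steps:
W(m, n) = 12 (W(m, n) = 3*(6 - 4)² = 3*2² = 3*4 = 12)
(51/30 + 50/(-63)) + W(6, 3)*138 = (51/30 + 50/(-63)) + 12*138 = (51*(1/30) + 50*(-1/63)) + 1656 = (17/10 - 50/63) + 1656 = 571/630 + 1656 = 1043851/630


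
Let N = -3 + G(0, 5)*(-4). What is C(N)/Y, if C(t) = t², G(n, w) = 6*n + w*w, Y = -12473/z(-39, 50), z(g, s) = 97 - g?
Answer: -1442824/12473 ≈ -115.68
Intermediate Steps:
Y = -12473/136 (Y = -12473/(97 - 1*(-39)) = -12473/(97 + 39) = -12473/136 ≈ -91.713)
G(n, w) = w² + 6*n (G(n, w) = 6*n + w² = w² + 6*n)
N = -103 (N = -3 + (5² + 6*0)*(-4) = -3 + (25 + 0)*(-4) = -3 + 25*(-4) = -3 - 100 = -103)
C(N)/Y = (-103)²/(-12473/136) = 10609*(-136/12473) = -1442824/12473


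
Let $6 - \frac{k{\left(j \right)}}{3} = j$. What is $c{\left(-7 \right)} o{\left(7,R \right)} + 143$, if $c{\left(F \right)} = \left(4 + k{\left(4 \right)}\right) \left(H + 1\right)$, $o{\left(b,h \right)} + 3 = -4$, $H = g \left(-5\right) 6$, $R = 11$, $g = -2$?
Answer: $-4127$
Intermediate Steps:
$k{\left(j \right)} = 18 - 3 j$
$H = 60$ ($H = \left(-2\right) \left(-5\right) 6 = 10 \cdot 6 = 60$)
$o{\left(b,h \right)} = -7$ ($o{\left(b,h \right)} = -3 - 4 = -7$)
$c{\left(F \right)} = 610$ ($c{\left(F \right)} = \left(4 + \left(18 - 12\right)\right) \left(60 + 1\right) = \left(4 + \left(18 - 12\right)\right) 61 = \left(4 + 6\right) 61 = 10 \cdot 61 = 610$)
$c{\left(-7 \right)} o{\left(7,R \right)} + 143 = 610 \left(-7\right) + 143 = -4270 + 143 = -4127$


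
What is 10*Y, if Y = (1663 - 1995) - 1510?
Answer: -18420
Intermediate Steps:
Y = -1842 (Y = -332 - 1510 = -1842)
10*Y = 10*(-1842) = -18420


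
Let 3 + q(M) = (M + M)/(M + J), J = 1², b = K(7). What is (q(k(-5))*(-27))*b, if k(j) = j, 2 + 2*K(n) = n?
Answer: 135/4 ≈ 33.750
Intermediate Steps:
K(n) = -1 + n/2
b = 5/2 (b = -1 + (½)*7 = -1 + 7/2 = 5/2 ≈ 2.5000)
J = 1
q(M) = -3 + 2*M/(1 + M) (q(M) = -3 + (M + M)/(M + 1) = -3 + (2*M)/(1 + M) = -3 + 2*M/(1 + M))
(q(k(-5))*(-27))*b = (((-3 - 1*(-5))/(1 - 5))*(-27))*(5/2) = (((-3 + 5)/(-4))*(-27))*(5/2) = (-¼*2*(-27))*(5/2) = -½*(-27)*(5/2) = (27/2)*(5/2) = 135/4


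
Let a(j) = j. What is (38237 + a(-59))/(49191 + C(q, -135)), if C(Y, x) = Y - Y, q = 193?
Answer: 12726/16397 ≈ 0.77612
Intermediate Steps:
C(Y, x) = 0
(38237 + a(-59))/(49191 + C(q, -135)) = (38237 - 59)/(49191 + 0) = 38178/49191 = 38178*(1/49191) = 12726/16397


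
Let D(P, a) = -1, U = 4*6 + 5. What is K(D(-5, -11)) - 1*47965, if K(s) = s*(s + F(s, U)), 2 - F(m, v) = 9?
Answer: -47957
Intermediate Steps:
U = 29 (U = 24 + 5 = 29)
F(m, v) = -7 (F(m, v) = 2 - 1*9 = 2 - 9 = -7)
K(s) = s*(-7 + s) (K(s) = s*(s - 7) = s*(-7 + s))
K(D(-5, -11)) - 1*47965 = -(-7 - 1) - 1*47965 = -1*(-8) - 47965 = 8 - 47965 = -47957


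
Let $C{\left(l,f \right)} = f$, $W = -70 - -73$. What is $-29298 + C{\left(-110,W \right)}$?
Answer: $-29295$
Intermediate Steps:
$W = 3$ ($W = -70 + 73 = 3$)
$-29298 + C{\left(-110,W \right)} = -29298 + 3 = -29295$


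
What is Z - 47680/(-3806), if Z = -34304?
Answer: -65256672/1903 ≈ -34292.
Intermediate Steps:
Z - 47680/(-3806) = -34304 - 47680/(-3806) = -34304 - 47680*(-1)/3806 = -34304 - 1*(-23840/1903) = -34304 + 23840/1903 = -65256672/1903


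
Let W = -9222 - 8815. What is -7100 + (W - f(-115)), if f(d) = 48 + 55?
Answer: -25240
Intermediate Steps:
W = -18037
f(d) = 103
-7100 + (W - f(-115)) = -7100 + (-18037 - 1*103) = -7100 + (-18037 - 103) = -7100 - 18140 = -25240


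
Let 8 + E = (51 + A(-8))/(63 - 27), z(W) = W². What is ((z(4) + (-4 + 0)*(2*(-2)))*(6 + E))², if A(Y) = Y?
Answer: 53824/81 ≈ 664.49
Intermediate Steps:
E = -245/36 (E = -8 + (51 - 8)/(63 - 27) = -8 + 43/36 = -245/36 ≈ -6.8056)
((z(4) + (-4 + 0)*(2*(-2)))*(6 + E))² = ((4² + (-4 + 0)*(2*(-2)))*(6 - 245/36))² = ((16 - 4*(-4))*(-29/36))² = ((16 + 16)*(-29/36))² = (32*(-29/36))² = (-232/9)² = 53824/81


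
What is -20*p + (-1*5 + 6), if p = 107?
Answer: -2139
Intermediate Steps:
-20*p + (-1*5 + 6) = -20*107 + (-1*5 + 6) = -2140 + (-5 + 6) = -2140 + 1 = -2139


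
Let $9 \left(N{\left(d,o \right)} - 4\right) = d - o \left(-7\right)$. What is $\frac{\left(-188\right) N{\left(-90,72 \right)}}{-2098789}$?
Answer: $\frac{9400}{2098789} \approx 0.0044788$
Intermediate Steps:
$N{\left(d,o \right)} = 4 + \frac{d}{9} + \frac{7 o}{9}$ ($N{\left(d,o \right)} = 4 + \frac{d - o \left(-7\right)}{9} = 4 + \frac{d - - 7 o}{9} = 4 + \frac{d + 7 o}{9} = 4 + \left(\frac{d}{9} + \frac{7 o}{9}\right) = 4 + \frac{d}{9} + \frac{7 o}{9}$)
$\frac{\left(-188\right) N{\left(-90,72 \right)}}{-2098789} = \frac{\left(-188\right) \left(4 + \frac{1}{9} \left(-90\right) + \frac{7}{9} \cdot 72\right)}{-2098789} = - 188 \left(4 - 10 + 56\right) \left(- \frac{1}{2098789}\right) = \left(-188\right) 50 \left(- \frac{1}{2098789}\right) = \left(-9400\right) \left(- \frac{1}{2098789}\right) = \frac{9400}{2098789}$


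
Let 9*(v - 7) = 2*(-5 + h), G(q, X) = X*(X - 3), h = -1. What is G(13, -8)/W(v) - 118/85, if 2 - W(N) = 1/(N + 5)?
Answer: 232162/5185 ≈ 44.776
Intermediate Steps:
G(q, X) = X*(-3 + X)
v = 17/3 (v = 7 + (2*(-5 - 1))/9 = 7 + (2*(-6))/9 = 7 + (⅑)*(-12) = 7 - 4/3 = 17/3 ≈ 5.6667)
W(N) = 2 - 1/(5 + N) (W(N) = 2 - 1/(N + 5) = 2 - 1/(5 + N))
G(13, -8)/W(v) - 118/85 = (-8*(-3 - 8))/(((9 + 2*(17/3))/(5 + 17/3))) - 118/85 = (-8*(-11))/(((9 + 34/3)/(32/3))) - 118*1/85 = 88/(((3/32)*(61/3))) - 118/85 = 88/(61/32) - 118/85 = 88*(32/61) - 118/85 = 2816/61 - 118/85 = 232162/5185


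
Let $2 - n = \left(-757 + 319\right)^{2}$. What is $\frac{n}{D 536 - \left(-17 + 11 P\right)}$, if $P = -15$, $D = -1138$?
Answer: $\frac{95921}{304893} \approx 0.31461$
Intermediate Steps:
$n = -191842$ ($n = 2 - \left(-757 + 319\right)^{2} = 2 - \left(-438\right)^{2} = 2 - 191844 = -191842$)
$\frac{n}{D 536 - \left(-17 + 11 P\right)} = - \frac{191842}{\left(-1138\right) 536 + \left(17 - -165\right)} = - \frac{191842}{-609968 + \left(17 + 165\right)} = - \frac{191842}{-609968 + 182} = - \frac{191842}{-609786} = \left(-191842\right) \left(- \frac{1}{609786}\right) = \frac{95921}{304893}$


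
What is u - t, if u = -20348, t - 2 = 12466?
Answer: -32816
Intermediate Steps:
t = 12468 (t = 2 + 12466 = 12468)
u - t = -20348 - 1*12468 = -20348 - 12468 = -32816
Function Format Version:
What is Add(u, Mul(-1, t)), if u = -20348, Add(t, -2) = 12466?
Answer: -32816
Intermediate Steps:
t = 12468 (t = Add(2, 12466) = 12468)
Add(u, Mul(-1, t)) = Add(-20348, Mul(-1, 12468)) = Add(-20348, -12468) = -32816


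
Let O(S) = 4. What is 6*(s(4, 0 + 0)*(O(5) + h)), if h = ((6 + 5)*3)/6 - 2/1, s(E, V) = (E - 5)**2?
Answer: 45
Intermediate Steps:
s(E, V) = (-5 + E)**2
h = 7/2 (h = (11*3)*(1/6) - 2*1 = 33*(1/6) - 2 = 11/2 - 2 = 7/2 ≈ 3.5000)
6*(s(4, 0 + 0)*(O(5) + h)) = 6*((-5 + 4)**2*(4 + 7/2)) = 6*((-1)**2*(15/2)) = 6*(1*(15/2)) = 6*(15/2) = 45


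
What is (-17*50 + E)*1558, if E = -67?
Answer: -1428686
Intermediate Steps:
(-17*50 + E)*1558 = (-17*50 - 67)*1558 = (-850 - 67)*1558 = -917*1558 = -1428686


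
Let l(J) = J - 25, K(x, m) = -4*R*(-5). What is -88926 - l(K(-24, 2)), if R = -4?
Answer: -88821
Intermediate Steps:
K(x, m) = -80 (K(x, m) = -4*(-4)*(-5) = 16*(-5) = -80)
l(J) = -25 + J
-88926 - l(K(-24, 2)) = -88926 - (-25 - 80) = -88926 - 1*(-105) = -88926 + 105 = -88821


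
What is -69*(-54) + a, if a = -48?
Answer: 3678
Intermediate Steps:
-69*(-54) + a = -69*(-54) - 48 = 3726 - 48 = 3678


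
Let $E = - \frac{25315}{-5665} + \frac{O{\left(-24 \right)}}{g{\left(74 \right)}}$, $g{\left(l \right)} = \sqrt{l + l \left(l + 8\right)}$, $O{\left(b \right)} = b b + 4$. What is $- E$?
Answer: $- \frac{5063}{1133} - \frac{290 \sqrt{6142}}{3071} \approx -11.869$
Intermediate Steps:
$O{\left(b \right)} = 4 + b^{2}$ ($O{\left(b \right)} = b^{2} + 4 = 4 + b^{2}$)
$g{\left(l \right)} = \sqrt{l + l \left(8 + l\right)}$
$E = \frac{5063}{1133} + \frac{290 \sqrt{6142}}{3071}$ ($E = - \frac{25315}{-5665} + \frac{4 + \left(-24\right)^{2}}{\sqrt{74 \left(9 + 74\right)}} = \left(-25315\right) \left(- \frac{1}{5665}\right) + \frac{4 + 576}{\sqrt{74 \cdot 83}} = \frac{5063}{1133} + \frac{580}{\sqrt{6142}} = \frac{5063}{1133} + 580 \frac{\sqrt{6142}}{6142} = \frac{5063}{1133} + \frac{290 \sqrt{6142}}{3071} \approx 11.869$)
$- E = - (\frac{5063}{1133} + \frac{290 \sqrt{6142}}{3071}) = - \frac{5063}{1133} - \frac{290 \sqrt{6142}}{3071}$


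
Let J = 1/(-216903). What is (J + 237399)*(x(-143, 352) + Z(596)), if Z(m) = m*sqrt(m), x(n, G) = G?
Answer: 18125379464192/216903 + 61379125912832*sqrt(149)/216903 ≈ 3.5378e+9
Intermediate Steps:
J = -1/216903 ≈ -4.6104e-6
Z(m) = m**(3/2)
(J + 237399)*(x(-143, 352) + Z(596)) = (-1/216903 + 237399)*(352 + 596**(3/2)) = 51492555296*(352 + 1192*sqrt(149))/216903 = 18125379464192/216903 + 61379125912832*sqrt(149)/216903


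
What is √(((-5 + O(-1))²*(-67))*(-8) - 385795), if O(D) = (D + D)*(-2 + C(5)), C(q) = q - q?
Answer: I*√385259 ≈ 620.69*I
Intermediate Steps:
C(q) = 0
O(D) = -4*D (O(D) = (D + D)*(-2 + 0) = (2*D)*(-2) = -4*D)
√(((-5 + O(-1))²*(-67))*(-8) - 385795) = √(((-5 - 4*(-1))²*(-67))*(-8) - 385795) = √(((-5 + 4)²*(-67))*(-8) - 385795) = √(((-1)²*(-67))*(-8) - 385795) = √((1*(-67))*(-8) - 385795) = √(-67*(-8) - 385795) = √(536 - 385795) = √(-385259) = I*√385259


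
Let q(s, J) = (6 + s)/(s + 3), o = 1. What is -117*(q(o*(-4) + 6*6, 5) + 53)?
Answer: -221481/35 ≈ -6328.0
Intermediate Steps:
q(s, J) = (6 + s)/(3 + s)
-117*(q(o*(-4) + 6*6, 5) + 53) = -117*((6 + (1*(-4) + 6*6))/(3 + (1*(-4) + 6*6)) + 53) = -117*((6 + (-4 + 36))/(3 + (-4 + 36)) + 53) = -117*((6 + 32)/(3 + 32) + 53) = -117*(38/35 + 53) = -117*1893/35 = -221481/35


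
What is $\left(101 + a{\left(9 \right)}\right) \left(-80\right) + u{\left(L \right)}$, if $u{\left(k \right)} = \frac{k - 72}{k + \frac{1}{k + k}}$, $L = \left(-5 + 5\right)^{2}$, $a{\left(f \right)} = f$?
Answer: $-8800$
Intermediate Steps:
$L = 0$ ($L = 0^{2} = 0$)
$u{\left(k \right)} = \frac{-72 + k}{k + \frac{1}{2 k}}$
$\left(101 + a{\left(9 \right)}\right) \left(-80\right) + u{\left(L \right)} = \left(101 + 9\right) \left(-80\right) + 2 \cdot 0 \frac{1}{1 + 2 \cdot 0^{2}} \left(-72 + 0\right) = 110 \left(-80\right) + 2 \cdot 0 \frac{1}{1 + 2 \cdot 0} \left(-72\right) = -8800 + 2 \cdot 0 \frac{1}{1 + 0} \left(-72\right) = -8800 + 2 \cdot 0 \cdot 1^{-1} \left(-72\right) = -8800 + 2 \cdot 0 \cdot 1 \left(-72\right) = -8800 + 0 = -8800$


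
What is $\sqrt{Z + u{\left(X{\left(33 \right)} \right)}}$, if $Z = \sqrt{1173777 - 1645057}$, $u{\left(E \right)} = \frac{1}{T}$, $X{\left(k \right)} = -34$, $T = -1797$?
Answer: $\frac{\sqrt{-1797 + 12916836 i \sqrt{29455}}}{1797} \approx 18.527 + 18.527 i$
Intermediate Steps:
$u{\left(E \right)} = - \frac{1}{1797}$ ($u{\left(E \right)} = \frac{1}{-1797} = - \frac{1}{1797}$)
$Z = 4 i \sqrt{29455}$ ($Z = \sqrt{-471280} = 4 i \sqrt{29455} \approx 686.5 i$)
$\sqrt{Z + u{\left(X{\left(33 \right)} \right)}} = \sqrt{4 i \sqrt{29455} - \frac{1}{1797}} = \sqrt{- \frac{1}{1797} + 4 i \sqrt{29455}}$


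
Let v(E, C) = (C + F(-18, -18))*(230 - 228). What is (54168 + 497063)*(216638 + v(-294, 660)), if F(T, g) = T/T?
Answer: 120146308760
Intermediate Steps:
F(T, g) = 1
v(E, C) = 2 + 2*C (v(E, C) = (C + 1)*(230 - 228) = (1 + C)*2 = 2 + 2*C)
(54168 + 497063)*(216638 + v(-294, 660)) = (54168 + 497063)*(216638 + (2 + 2*660)) = 551231*(216638 + (2 + 1320)) = 551231*(216638 + 1322) = 551231*217960 = 120146308760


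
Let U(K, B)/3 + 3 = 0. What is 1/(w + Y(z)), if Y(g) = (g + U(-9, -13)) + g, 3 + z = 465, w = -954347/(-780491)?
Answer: 780491/715103612 ≈ 0.0010914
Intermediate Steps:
U(K, B) = -9 (U(K, B) = -9 + 3*0 = -9 + 0 = -9)
w = 954347/780491 (w = -954347*(-1/780491) = 954347/780491 ≈ 1.2228)
z = 462 (z = -3 + 465 = 462)
Y(g) = -9 + 2*g (Y(g) = (g - 9) + g = (-9 + g) + g = -9 + 2*g)
1/(w + Y(z)) = 1/(954347/780491 + (-9 + 2*462)) = 1/(954347/780491 + (-9 + 924)) = 1/(954347/780491 + 915) = 1/(715103612/780491) = 780491/715103612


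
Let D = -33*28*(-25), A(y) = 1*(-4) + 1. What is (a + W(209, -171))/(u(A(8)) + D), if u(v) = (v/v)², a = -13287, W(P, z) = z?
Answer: -13458/23101 ≈ -0.58257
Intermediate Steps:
A(y) = -3 (A(y) = -4 + 1 = -3)
D = 23100 (D = -924*(-25) = 23100)
u(v) = 1 (u(v) = 1² = 1)
(a + W(209, -171))/(u(A(8)) + D) = (-13287 - 171)/(1 + 23100) = -13458/23101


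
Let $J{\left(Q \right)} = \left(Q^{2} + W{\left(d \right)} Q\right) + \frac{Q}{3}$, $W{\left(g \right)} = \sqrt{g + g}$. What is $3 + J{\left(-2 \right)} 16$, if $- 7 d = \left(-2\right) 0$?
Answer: $\frac{169}{3} \approx 56.333$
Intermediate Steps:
$d = 0$ ($d = - \frac{\left(-2\right) 0}{7} = \left(- \frac{1}{7}\right) 0 = 0$)
$W{\left(g \right)} = \sqrt{2} \sqrt{g}$ ($W{\left(g \right)} = \sqrt{2 g} = \sqrt{2} \sqrt{g}$)
$J{\left(Q \right)} = Q^{2} + \frac{Q}{3}$ ($J{\left(Q \right)} = \left(Q^{2} + \sqrt{2} \sqrt{0} Q\right) + \frac{Q}{3} = \left(Q^{2} + \sqrt{2} \cdot 0 Q\right) + Q \frac{1}{3} = \left(Q^{2} + 0 Q\right) + \frac{Q}{3} = \left(Q^{2} + 0\right) + \frac{Q}{3} = Q^{2} + \frac{Q}{3}$)
$3 + J{\left(-2 \right)} 16 = 3 + - 2 \left(\frac{1}{3} - 2\right) 16 = 3 + \left(-2\right) \left(- \frac{5}{3}\right) 16 = 3 + \frac{10}{3} \cdot 16 = 3 + \frac{160}{3} = \frac{169}{3}$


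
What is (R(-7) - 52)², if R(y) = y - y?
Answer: 2704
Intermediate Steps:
R(y) = 0
(R(-7) - 52)² = (0 - 52)² = (-52)² = 2704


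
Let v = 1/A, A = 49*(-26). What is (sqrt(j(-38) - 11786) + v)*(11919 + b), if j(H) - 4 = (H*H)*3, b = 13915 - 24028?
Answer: -129/91 + 9030*I*sqrt(298) ≈ -1.4176 + 1.5588e+5*I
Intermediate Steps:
b = -10113
A = -1274
j(H) = 4 + 3*H**2 (j(H) = 4 + (H*H)*3 = 4 + H**2*3 = 4 + 3*H**2)
v = -1/1274 (v = 1/(-1274) = -1/1274 ≈ -0.00078493)
(sqrt(j(-38) - 11786) + v)*(11919 + b) = (sqrt((4 + 3*(-38)**2) - 11786) - 1/1274)*(11919 - 10113) = (sqrt((4 + 3*1444) - 11786) - 1/1274)*1806 = (sqrt((4 + 4332) - 11786) - 1/1274)*1806 = (sqrt(4336 - 11786) - 1/1274)*1806 = (sqrt(-7450) - 1/1274)*1806 = (5*I*sqrt(298) - 1/1274)*1806 = (-1/1274 + 5*I*sqrt(298))*1806 = -129/91 + 9030*I*sqrt(298)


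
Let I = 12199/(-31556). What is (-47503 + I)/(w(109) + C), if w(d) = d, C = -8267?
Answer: 1499016867/257433848 ≈ 5.8229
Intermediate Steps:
I = -12199/31556 (I = 12199*(-1/31556) = -12199/31556 ≈ -0.38658)
(-47503 + I)/(w(109) + C) = (-47503 - 12199/31556)/(109 - 8267) = -1499016867/31556/(-8158) = -1499016867/31556*(-1/8158) = 1499016867/257433848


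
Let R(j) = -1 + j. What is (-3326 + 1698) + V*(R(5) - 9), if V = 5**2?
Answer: -1753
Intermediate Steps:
V = 25
(-3326 + 1698) + V*(R(5) - 9) = (-3326 + 1698) + 25*((-1 + 5) - 9) = -1628 + 25*(4 - 9) = -1628 + 25*(-5) = -1628 - 125 = -1753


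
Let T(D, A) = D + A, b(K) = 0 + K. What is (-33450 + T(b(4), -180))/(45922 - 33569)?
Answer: -33626/12353 ≈ -2.7221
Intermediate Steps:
b(K) = K
T(D, A) = A + D
(-33450 + T(b(4), -180))/(45922 - 33569) = (-33450 + (-180 + 4))/(45922 - 33569) = (-33450 - 176)/12353 = -33626*1/12353 = -33626/12353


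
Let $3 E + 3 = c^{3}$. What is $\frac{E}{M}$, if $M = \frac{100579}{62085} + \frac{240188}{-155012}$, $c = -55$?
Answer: $- \frac{125172652055}{159212} \approx -7.862 \cdot 10^{5}$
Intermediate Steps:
$M = \frac{13055384}{185075385}$ ($M = 100579 \cdot \frac{1}{62085} + 240188 \left(- \frac{1}{155012}\right) = \frac{100579}{62085} - \frac{4619}{2981} = \frac{13055384}{185075385} \approx 0.070541$)
$E = - \frac{166378}{3}$ ($E = -1 + \frac{\left(-55\right)^{3}}{3} = -1 + \frac{1}{3} \left(-166375\right) = -1 - \frac{166375}{3} = - \frac{166378}{3} \approx -55459.0$)
$\frac{E}{M} = - \frac{166378}{3 \cdot \frac{13055384}{185075385}} = \left(- \frac{166378}{3}\right) \frac{185075385}{13055384} = - \frac{125172652055}{159212}$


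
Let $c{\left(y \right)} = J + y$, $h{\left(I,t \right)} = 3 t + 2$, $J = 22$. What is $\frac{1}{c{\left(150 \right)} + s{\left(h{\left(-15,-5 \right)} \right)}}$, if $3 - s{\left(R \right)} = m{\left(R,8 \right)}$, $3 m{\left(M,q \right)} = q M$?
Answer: $\frac{3}{629} \approx 0.0047695$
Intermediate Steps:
$h{\left(I,t \right)} = 2 + 3 t$
$m{\left(M,q \right)} = \frac{M q}{3}$ ($m{\left(M,q \right)} = \frac{q M}{3} = \frac{M q}{3}$)
$s{\left(R \right)} = 3 - \frac{8 R}{3}$ ($s{\left(R \right)} = 3 - \frac{1}{3} R 8 = 3 - \frac{8 R}{3}$)
$c{\left(y \right)} = 22 + y$
$\frac{1}{c{\left(150 \right)} + s{\left(h{\left(-15,-5 \right)} \right)}} = \frac{1}{\left(22 + 150\right) - \left(-3 + \frac{8 \left(2 + 3 \left(-5\right)\right)}{3}\right)} = \frac{1}{172 - \left(-3 + \frac{8 \left(2 - 15\right)}{3}\right)} = \frac{1}{172 + \left(3 - - \frac{104}{3}\right)} = \frac{1}{172 + \left(3 + \frac{104}{3}\right)} = \frac{1}{172 + \frac{113}{3}} = \frac{1}{\frac{629}{3}} = \frac{3}{629}$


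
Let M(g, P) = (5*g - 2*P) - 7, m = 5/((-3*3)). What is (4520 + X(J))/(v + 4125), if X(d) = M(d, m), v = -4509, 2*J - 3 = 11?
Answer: -20471/1728 ≈ -11.847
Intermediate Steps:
J = 7 (J = 3/2 + (½)*11 = 3/2 + 11/2 = 7)
m = -5/9 (m = 5/(-9) = 5*(-⅑) = -5/9 ≈ -0.55556)
M(g, P) = -7 - 2*P + 5*g (M(g, P) = (-2*P + 5*g) - 7 = -7 - 2*P + 5*g)
X(d) = -53/9 + 5*d (X(d) = -7 - 2*(-5/9) + 5*d = -7 + 10/9 + 5*d = -53/9 + 5*d)
(4520 + X(J))/(v + 4125) = (4520 + (-53/9 + 5*7))/(-4509 + 4125) = (4520 + (-53/9 + 35))/(-384) = (4520 + 262/9)*(-1/384) = (40942/9)*(-1/384) = -20471/1728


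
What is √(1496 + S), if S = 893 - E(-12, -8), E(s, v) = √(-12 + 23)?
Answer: √(2389 - √11) ≈ 48.843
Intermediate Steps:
E(s, v) = √11
S = 893 - √11 ≈ 889.68
√(1496 + S) = √(1496 + (893 - √11)) = √(2389 - √11)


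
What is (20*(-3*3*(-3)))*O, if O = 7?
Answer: 3780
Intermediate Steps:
(20*(-3*3*(-3)))*O = (20*(-3*3*(-3)))*7 = (20*(-9*(-3)))*7 = (20*27)*7 = 540*7 = 3780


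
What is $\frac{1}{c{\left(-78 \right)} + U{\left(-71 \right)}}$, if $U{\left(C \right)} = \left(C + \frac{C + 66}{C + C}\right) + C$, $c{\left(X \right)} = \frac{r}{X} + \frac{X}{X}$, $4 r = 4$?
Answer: $- \frac{2769}{390367} \approx -0.0070933$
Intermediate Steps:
$r = 1$ ($r = \frac{1}{4} \cdot 4 = 1$)
$c{\left(X \right)} = 1 + \frac{1}{X}$ ($c{\left(X \right)} = 1 \frac{1}{X} + \frac{X}{X} = \frac{1}{X} + 1 = 1 + \frac{1}{X}$)
$U{\left(C \right)} = 2 C + \frac{66 + C}{2 C}$ ($U{\left(C \right)} = \left(C + \frac{66 + C}{2 C}\right) + C = 2 C + \frac{66 + C}{2 C}$)
$\frac{1}{c{\left(-78 \right)} + U{\left(-71 \right)}} = \frac{1}{\frac{1 - 78}{-78} + \left(\frac{1}{2} + 2 \left(-71\right) + \frac{33}{-71}\right)} = \frac{1}{\left(- \frac{1}{78}\right) \left(-77\right) + \left(\frac{1}{2} - 142 + 33 \left(- \frac{1}{71}\right)\right)} = \frac{1}{\frac{77}{78} - \frac{20159}{142}} = \frac{1}{- \frac{390367}{2769}} = - \frac{2769}{390367}$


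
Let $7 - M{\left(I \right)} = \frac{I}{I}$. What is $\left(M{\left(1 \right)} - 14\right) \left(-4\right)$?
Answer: $32$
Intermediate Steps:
$M{\left(I \right)} = 6$ ($M{\left(I \right)} = 7 - \frac{I}{I} = 7 - 1 = 6$)
$\left(M{\left(1 \right)} - 14\right) \left(-4\right) = \left(6 - 14\right) \left(-4\right) = \left(-8\right) \left(-4\right) = 32$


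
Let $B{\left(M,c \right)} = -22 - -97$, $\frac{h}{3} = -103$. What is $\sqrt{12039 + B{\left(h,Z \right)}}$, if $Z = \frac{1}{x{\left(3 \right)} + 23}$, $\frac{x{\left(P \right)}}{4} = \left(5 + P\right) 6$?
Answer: $3 \sqrt{1346} \approx 110.06$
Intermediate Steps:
$h = -309$ ($h = 3 \left(-103\right) = -309$)
$x{\left(P \right)} = 120 + 24 P$ ($x{\left(P \right)} = 4 \left(5 + P\right) 6 = 4 \left(30 + 6 P\right) = 120 + 24 P$)
$Z = \frac{1}{215}$ ($Z = \frac{1}{\left(120 + 24 \cdot 3\right) + 23} = \frac{1}{\left(120 + 72\right) + 23} = \frac{1}{192 + 23} = \frac{1}{215} \approx 0.0046512$)
$B{\left(M,c \right)} = 75$ ($B{\left(M,c \right)} = -22 + 97 = 75$)
$\sqrt{12039 + B{\left(h,Z \right)}} = \sqrt{12039 + 75} = \sqrt{12114} = 3 \sqrt{1346}$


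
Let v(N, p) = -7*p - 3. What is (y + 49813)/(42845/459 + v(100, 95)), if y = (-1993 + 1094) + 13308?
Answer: -28559898/263767 ≈ -108.28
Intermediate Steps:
v(N, p) = -3 - 7*p
y = 12409 (y = -899 + 13308 = 12409)
(y + 49813)/(42845/459 + v(100, 95)) = (12409 + 49813)/(42845/459 + (-3 - 7*95)) = 62222/(42845*(1/459) + (-3 - 665)) = 62222/(42845/459 - 668) = 62222/(-263767/459) = 62222*(-459/263767) = -28559898/263767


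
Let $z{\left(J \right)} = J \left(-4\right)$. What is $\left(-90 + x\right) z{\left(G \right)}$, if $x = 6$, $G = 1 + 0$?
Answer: $336$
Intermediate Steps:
$G = 1$
$z{\left(J \right)} = - 4 J$
$\left(-90 + x\right) z{\left(G \right)} = \left(-90 + 6\right) \left(\left(-4\right) 1\right) = \left(-84\right) \left(-4\right) = 336$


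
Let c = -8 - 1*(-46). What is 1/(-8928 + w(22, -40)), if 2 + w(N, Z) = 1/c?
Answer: -38/339339 ≈ -0.00011198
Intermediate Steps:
c = 38 (c = -8 + 46 = 38)
w(N, Z) = -75/38 (w(N, Z) = -2 + 1/38 = -75/38)
1/(-8928 + w(22, -40)) = 1/(-8928 - 75/38) = 1/(-339339/38) = -38/339339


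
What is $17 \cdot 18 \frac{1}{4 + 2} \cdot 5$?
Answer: $255$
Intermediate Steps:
$17 \cdot 18 \frac{1}{4 + 2} \cdot 5 = 306 \cdot \frac{1}{6} \cdot 5 = 306 \cdot \frac{5}{6} = 255$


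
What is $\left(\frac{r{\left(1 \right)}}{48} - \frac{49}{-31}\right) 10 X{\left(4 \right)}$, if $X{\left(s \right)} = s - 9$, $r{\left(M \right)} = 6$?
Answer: $- \frac{10575}{124} \approx -85.282$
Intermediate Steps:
$X{\left(s \right)} = -9 + s$
$\left(\frac{r{\left(1 \right)}}{48} - \frac{49}{-31}\right) 10 X{\left(4 \right)} = \left(\frac{6}{48} - \frac{49}{-31}\right) 10 \left(-9 + 4\right) = \left(6 \cdot \frac{1}{48} - - \frac{49}{31}\right) 10 \left(-5\right) = \left(\frac{1}{8} + \frac{49}{31}\right) 10 \left(-5\right) = \frac{423}{248} \cdot 10 \left(-5\right) = \frac{2115}{124} \left(-5\right) = - \frac{10575}{124}$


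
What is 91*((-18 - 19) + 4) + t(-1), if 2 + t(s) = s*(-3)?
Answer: -3002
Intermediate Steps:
t(s) = -2 - 3*s (t(s) = -2 + s*(-3) = -2 - 3*s)
91*((-18 - 19) + 4) + t(-1) = 91*((-18 - 19) + 4) + (-2 - 3*(-1)) = 91*(-37 + 4) + (-2 + 3) = 91*(-33) + 1 = -3003 + 1 = -3002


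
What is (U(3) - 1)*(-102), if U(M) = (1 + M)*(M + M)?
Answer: -2346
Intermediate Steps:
U(M) = 2*M*(1 + M) (U(M) = (1 + M)*(2*M) = 2*M*(1 + M))
(U(3) - 1)*(-102) = (2*3*(1 + 3) - 1)*(-102) = (2*3*4 - 1)*(-102) = (24 - 1)*(-102) = 23*(-102) = -2346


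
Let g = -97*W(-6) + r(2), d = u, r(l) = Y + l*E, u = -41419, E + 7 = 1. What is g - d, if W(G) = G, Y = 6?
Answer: 41995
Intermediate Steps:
E = -6 (E = -7 + 1 = -6)
r(l) = 6 - 6*l (r(l) = 6 + l*(-6) = 6 - 6*l)
d = -41419
g = 576 (g = -97*(-6) + (6 - 6*2) = 582 + (6 - 12) = 582 - 6 = 576)
g - d = 576 - 1*(-41419) = 576 + 41419 = 41995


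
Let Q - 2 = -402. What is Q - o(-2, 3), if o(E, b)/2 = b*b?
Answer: -418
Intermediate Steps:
Q = -400 (Q = 2 - 402 = -400)
o(E, b) = 2*b² (o(E, b) = 2*(b*b) = 2*b²)
Q - o(-2, 3) = -400 - 2*3² = -400 - 2*9 = -400 - 1*18 = -400 - 18 = -418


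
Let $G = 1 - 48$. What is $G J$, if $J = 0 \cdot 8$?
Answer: $0$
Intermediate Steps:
$J = 0$
$G = -47$ ($G = 1 - 48 = -47$)
$G J = \left(-47\right) 0 = 0$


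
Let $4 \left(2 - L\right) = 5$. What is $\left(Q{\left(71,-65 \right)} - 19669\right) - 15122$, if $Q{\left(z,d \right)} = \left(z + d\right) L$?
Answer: $- \frac{69573}{2} \approx -34787.0$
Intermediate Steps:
$L = \frac{3}{4}$ ($L = 2 - \frac{5}{4} = \frac{3}{4} \approx 0.75$)
$Q{\left(z,d \right)} = \frac{3 d}{4} + \frac{3 z}{4}$ ($Q{\left(z,d \right)} = \left(z + d\right) \frac{3}{4} = \left(d + z\right) \frac{3}{4} = \frac{3 d}{4} + \frac{3 z}{4}$)
$\left(Q{\left(71,-65 \right)} - 19669\right) - 15122 = \left(\left(\frac{3}{4} \left(-65\right) + \frac{3}{4} \cdot 71\right) - 19669\right) - 15122 = \left(\left(- \frac{195}{4} + \frac{213}{4}\right) - 19669\right) - 15122 = \left(\frac{9}{2} - 19669\right) - 15122 = - \frac{39329}{2} - 15122 = - \frac{69573}{2}$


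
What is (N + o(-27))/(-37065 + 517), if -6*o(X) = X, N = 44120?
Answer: -88249/73096 ≈ -1.2073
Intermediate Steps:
o(X) = -X/6
(N + o(-27))/(-37065 + 517) = (44120 - ⅙*(-27))/(-37065 + 517) = (44120 + 9/2)/(-36548) = (88249/2)*(-1/36548) = -88249/73096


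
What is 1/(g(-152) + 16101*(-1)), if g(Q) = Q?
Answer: -1/16253 ≈ -6.1527e-5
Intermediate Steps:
1/(g(-152) + 16101*(-1)) = 1/(-152 + 16101*(-1)) = 1/(-152 - 16101) = 1/(-16253) = -1/16253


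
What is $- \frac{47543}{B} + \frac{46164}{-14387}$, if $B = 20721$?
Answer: $- \frac{1640565385}{298113027} \approx -5.5032$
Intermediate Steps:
$- \frac{47543}{B} + \frac{46164}{-14387} = - \frac{47543}{20721} + \frac{46164}{-14387} = \left(-47543\right) \frac{1}{20721} + 46164 \left(- \frac{1}{14387}\right) = - \frac{47543}{20721} - \frac{46164}{14387} = - \frac{1640565385}{298113027}$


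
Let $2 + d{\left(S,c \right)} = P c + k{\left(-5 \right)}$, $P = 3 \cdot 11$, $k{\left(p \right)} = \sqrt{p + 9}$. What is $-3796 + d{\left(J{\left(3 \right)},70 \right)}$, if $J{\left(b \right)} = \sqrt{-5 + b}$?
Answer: $-1486$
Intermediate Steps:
$k{\left(p \right)} = \sqrt{9 + p}$
$P = 33$
$d{\left(S,c \right)} = 33 c$ ($d{\left(S,c \right)} = -2 + \left(33 c + \sqrt{9 - 5}\right) = -2 + \left(33 c + \sqrt{4}\right) = -2 + \left(33 c + 2\right) = -2 + \left(2 + 33 c\right) = 33 c$)
$-3796 + d{\left(J{\left(3 \right)},70 \right)} = -3796 + 33 \cdot 70 = -3796 + 2310 = -1486$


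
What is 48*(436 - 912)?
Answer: -22848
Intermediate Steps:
48*(436 - 912) = 48*(-476) = -22848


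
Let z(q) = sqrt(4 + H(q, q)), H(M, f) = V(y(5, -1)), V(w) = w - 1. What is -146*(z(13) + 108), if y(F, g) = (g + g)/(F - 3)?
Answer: -15768 - 146*sqrt(2) ≈ -15974.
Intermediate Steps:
y(F, g) = 2*g/(-3 + F) (y(F, g) = (2*g)/(-3 + F) = 2*g/(-3 + F))
V(w) = -1 + w
H(M, f) = -2 (H(M, f) = -1 + 2*(-1)/(-3 + 5) = -1 + 2*(-1)/2 = -1 + 2*(-1)*(1/2) = -1 - 1 = -2)
z(q) = sqrt(2) (z(q) = sqrt(4 - 2) = sqrt(2))
-146*(z(13) + 108) = -146*(sqrt(2) + 108) = -146*(108 + sqrt(2)) = -15768 - 146*sqrt(2)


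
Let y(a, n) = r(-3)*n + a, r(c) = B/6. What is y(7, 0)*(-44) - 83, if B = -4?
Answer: -391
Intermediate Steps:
r(c) = -⅔ (r(c) = -4/6 = -4*⅙ = -⅔)
y(a, n) = a - 2*n/3 (y(a, n) = -2*n/3 + a = a - 2*n/3)
y(7, 0)*(-44) - 83 = (7 - ⅔*0)*(-44) - 83 = (7 + 0)*(-44) - 83 = 7*(-44) - 83 = -308 - 83 = -391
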